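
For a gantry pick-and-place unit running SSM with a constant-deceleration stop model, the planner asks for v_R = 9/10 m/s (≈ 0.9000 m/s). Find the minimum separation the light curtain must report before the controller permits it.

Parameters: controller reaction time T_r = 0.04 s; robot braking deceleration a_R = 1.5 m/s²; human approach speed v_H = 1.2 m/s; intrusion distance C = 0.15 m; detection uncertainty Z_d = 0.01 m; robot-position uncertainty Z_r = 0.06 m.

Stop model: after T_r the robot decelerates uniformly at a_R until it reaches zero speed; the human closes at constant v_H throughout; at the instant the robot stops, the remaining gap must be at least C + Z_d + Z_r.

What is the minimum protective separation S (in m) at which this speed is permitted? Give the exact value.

braking lasts T_s = (9/10)/(3/2) = 0.6000 s
reaction-phase robot travel = 0.9000·0.0400 = 0.0360 m
braking distance = 0.9000²/(2·1.5000) = 0.2700 m
human closes 1.2000·0.6400 = 0.7680 m
margins: 0.1500+0.0100+0.0600 = 0.2200 m
S_min ≈ 0.0360+0.2700+0.7680+0.2200  ⇒  S_min = 647/500 m

S_min = 647/500 m = 1.2940 m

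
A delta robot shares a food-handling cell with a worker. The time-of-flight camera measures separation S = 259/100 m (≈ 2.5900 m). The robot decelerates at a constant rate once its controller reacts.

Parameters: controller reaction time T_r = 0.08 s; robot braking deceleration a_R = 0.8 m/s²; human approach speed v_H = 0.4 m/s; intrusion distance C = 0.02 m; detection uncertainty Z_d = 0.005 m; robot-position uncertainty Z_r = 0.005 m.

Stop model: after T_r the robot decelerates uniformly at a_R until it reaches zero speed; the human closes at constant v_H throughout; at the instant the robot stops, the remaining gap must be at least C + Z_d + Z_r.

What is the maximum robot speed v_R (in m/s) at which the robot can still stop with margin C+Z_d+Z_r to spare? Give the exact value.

v_R_max = 8/5 m/s = 1.6000 m/s

at the boundary: (5/8)·v² + (29/50)·v + (-316/125) = 0
  disc = (29/50)² − 4·(5/8)·(-316/125) = 16641/2500 ; √disc = 129/50
  v_R = (−(29/50) + 129/50) / (2·(5/8)) = 8/5 m/s
check:
braking lasts T_s = (8/5)/(4/5) = 2.0000 s
robot in T_r: 1.6000·0.0800 = 0.1280 m
braking distance = 1.6000²/(2·0.8000) = 1.6000 m
human closes 0.4000·2.0800 = 0.8320 m
C+Z_d+Z_r = 0.0200+0.0050+0.0050 = 0.0300 m
sum ≈ 0.1280+1.6000+0.8320+0.0300 ≈ 2.5900 m = S ✓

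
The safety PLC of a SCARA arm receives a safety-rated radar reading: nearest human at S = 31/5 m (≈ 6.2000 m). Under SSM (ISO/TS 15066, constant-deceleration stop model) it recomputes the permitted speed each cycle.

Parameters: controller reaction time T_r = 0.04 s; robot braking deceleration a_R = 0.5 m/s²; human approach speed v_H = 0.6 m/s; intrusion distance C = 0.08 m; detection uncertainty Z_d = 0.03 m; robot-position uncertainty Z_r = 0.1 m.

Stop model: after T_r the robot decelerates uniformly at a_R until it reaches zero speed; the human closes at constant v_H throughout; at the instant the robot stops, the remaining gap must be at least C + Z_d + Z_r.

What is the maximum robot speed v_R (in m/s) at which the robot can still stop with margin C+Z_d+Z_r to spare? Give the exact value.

collect terms ⇒ (1)·v_R² + (31/25)·v_R + (-2983/500) = 0
  disc = (31/25)² − 4·(1)·(-2983/500) = 15876/625 ; √disc = 126/25
  v_R = (−(31/25) + 126/25) / (2·(1)) = 19/10 m/s
check:
braking lasts T_s = (19/10)/(1/2) = 3.8000 s
reaction-phase robot travel = 1.9000·0.0400 = 0.0760 m
robot covers 1.9000·3.8000 − ½·0.5000·3.8000² = 3.6100 m while stopping
human closes 0.6000·3.8400 = 2.3040 m
C+Z_d+Z_r = 0.0800+0.0300+0.1000 = 0.2100 m
sum ≈ 0.0760+3.6100+2.3040+0.2100 ≈ 6.2000 m = S ✓

v_R_max = 19/10 m/s = 1.9000 m/s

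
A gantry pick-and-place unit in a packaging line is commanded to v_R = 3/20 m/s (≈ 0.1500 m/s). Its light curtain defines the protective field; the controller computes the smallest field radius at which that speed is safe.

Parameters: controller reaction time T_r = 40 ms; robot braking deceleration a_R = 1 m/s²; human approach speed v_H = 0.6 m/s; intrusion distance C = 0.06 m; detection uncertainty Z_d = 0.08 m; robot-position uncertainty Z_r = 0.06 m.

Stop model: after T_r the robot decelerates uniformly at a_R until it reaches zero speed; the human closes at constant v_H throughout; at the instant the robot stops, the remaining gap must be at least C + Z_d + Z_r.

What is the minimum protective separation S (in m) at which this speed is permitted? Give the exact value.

S_min = 53/160 m = 0.3312 m

T_s = v_R/a_R = (3/20)/1 = 0.1500 s
reaction-phase robot travel = 0.1500·0.0400 = 0.0060 m
robot under decel: 0.1500²/(2·1.0000) = 0.0112 m
human over T_r+T_s: 0.6000·(0.0400+0.1500) = 0.1140 m
C+Z_d+Z_r = 0.0600+0.0800+0.0600 = 0.2000 m
S_min ≈ 0.0060+0.0112+0.1140+0.2000  ⇒  S_min = 53/160 m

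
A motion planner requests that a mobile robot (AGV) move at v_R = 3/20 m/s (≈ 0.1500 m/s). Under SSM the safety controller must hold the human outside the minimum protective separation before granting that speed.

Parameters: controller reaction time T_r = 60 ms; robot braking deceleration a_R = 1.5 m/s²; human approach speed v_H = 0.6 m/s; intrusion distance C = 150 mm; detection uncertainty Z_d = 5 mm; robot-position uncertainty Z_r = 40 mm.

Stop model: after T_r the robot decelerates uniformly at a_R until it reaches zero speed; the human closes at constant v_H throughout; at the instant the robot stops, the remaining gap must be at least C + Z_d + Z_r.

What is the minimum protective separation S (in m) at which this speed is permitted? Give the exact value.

S_min = 123/400 m = 0.3075 m

T_s = v_R/a_R = (3/20)/(3/2) = 0.1000 s
robot covers v_R·T_r = 0.1500·0.0600 = 0.0090 m before braking
robot under decel: 0.1500²/(2·1.5000) = 0.0075 m
human over T_r+T_s: 0.6000·(0.0600+0.1000) = 0.0960 m
margins: 0.1500+0.0050+0.0400 = 0.1950 m
S_min ≈ 0.0090+0.0075+0.0960+0.1950  ⇒  S_min = 123/400 m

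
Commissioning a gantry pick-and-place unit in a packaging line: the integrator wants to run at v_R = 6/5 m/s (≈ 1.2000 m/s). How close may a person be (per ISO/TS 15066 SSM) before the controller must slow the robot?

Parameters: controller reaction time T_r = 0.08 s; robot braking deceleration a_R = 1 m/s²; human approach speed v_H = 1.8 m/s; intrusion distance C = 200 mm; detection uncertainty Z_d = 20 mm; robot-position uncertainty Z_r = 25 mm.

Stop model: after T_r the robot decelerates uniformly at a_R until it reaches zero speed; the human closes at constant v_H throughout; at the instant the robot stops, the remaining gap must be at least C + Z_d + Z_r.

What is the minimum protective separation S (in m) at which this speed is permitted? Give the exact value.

T_s = v_R/a_R = (6/5)/1 = 1.2000 s
reaction-phase robot travel = 1.2000·0.0800 = 0.0960 m
braking distance = 1.2000²/(2·1.0000) = 0.7200 m
human closes 1.8000·1.2800 = 2.3040 m
margins: 0.2000+0.0200+0.0250 = 0.2450 m
S_min ≈ 0.0960+0.7200+2.3040+0.2450  ⇒  S_min = 673/200 m

S_min = 673/200 m = 3.3650 m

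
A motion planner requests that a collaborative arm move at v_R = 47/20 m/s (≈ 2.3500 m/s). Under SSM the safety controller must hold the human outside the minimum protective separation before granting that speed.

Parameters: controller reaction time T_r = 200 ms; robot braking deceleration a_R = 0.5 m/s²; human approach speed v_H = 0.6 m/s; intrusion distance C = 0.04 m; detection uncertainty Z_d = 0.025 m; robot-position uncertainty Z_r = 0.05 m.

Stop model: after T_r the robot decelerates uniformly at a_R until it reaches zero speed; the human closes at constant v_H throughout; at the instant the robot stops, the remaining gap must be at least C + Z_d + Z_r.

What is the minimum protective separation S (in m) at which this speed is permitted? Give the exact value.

stop time T_s = (47/20)/(1/2) = 4.7000 s
reaction-phase robot travel = 2.3500·0.2000 = 0.4700 m
braking distance = 2.3500²/(2·0.5000) = 5.5225 m
human closes 0.6000·4.9000 = 2.9400 m
margins: 0.0400+0.0250+0.0500 = 0.1150 m
S_min ≈ 0.4700+5.5225+2.9400+0.1150  ⇒  S_min = 3619/400 m

S_min = 3619/400 m = 9.0475 m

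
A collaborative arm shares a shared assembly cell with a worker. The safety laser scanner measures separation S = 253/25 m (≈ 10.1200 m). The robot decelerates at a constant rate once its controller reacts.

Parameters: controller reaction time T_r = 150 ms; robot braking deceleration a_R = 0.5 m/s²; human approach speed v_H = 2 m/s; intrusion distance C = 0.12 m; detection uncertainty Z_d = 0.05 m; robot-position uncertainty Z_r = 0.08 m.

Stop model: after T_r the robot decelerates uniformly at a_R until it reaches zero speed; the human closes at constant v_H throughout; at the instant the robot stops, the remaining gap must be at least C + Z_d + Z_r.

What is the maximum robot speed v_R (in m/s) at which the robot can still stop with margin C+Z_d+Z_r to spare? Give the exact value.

v_R_max = 33/20 m/s = 1.6500 m/s

quadratic (1)·v² + (83/20)·v + (-957/100) = 0
  disc = (83/20)² − 4·(1)·(-957/100) = 22201/400 ; √disc = 149/20
  v_R = (−(83/20) + 149/20) / (2·(1)) = 33/20 m/s
check:
braking lasts T_s = (33/20)/(1/2) = 3.3000 s
robot in T_r: 1.6500·0.1500 = 0.2475 m
robot under decel: 1.6500²/(2·0.5000) = 2.7225 m
human over T_r+T_s: 2.0000·(0.1500+3.3000) = 6.9000 m
residual clearance needed = 0.1200+0.0500+0.0800 = 0.2500 m
sum ≈ 0.2475+2.7225+6.9000+0.2500 ≈ 10.1200 m = S ✓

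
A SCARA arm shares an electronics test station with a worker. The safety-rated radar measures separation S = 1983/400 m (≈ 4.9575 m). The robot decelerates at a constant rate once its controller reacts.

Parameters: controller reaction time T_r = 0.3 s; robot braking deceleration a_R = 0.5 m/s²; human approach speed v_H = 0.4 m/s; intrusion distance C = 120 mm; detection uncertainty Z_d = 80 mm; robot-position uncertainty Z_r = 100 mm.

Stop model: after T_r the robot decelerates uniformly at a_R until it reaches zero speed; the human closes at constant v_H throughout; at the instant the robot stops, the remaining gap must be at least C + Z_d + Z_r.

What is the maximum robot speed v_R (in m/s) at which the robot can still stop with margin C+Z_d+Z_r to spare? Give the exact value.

collect terms ⇒ (1)·v_R² + (11/10)·v_R + (-363/80) = 0
  disc = (11/10)² − 4·(1)·(-363/80) = 484/25 ; √disc = 22/5
  v_R = (−(11/10) + 22/5) / (2·(1)) = 33/20 m/s
check:
stop time T_s = (33/20)/(1/2) = 3.3000 s
reaction-phase robot travel = 1.6500·0.3000 = 0.4950 m
robot under decel: 1.6500²/(2·0.5000) = 2.7225 m
human closes 0.4000·3.6000 = 1.4400 m
margins: 0.1200+0.0800+0.1000 = 0.3000 m
sum ≈ 0.4950+2.7225+1.4400+0.3000 ≈ 4.9575 m = S ✓

v_R_max = 33/20 m/s = 1.6500 m/s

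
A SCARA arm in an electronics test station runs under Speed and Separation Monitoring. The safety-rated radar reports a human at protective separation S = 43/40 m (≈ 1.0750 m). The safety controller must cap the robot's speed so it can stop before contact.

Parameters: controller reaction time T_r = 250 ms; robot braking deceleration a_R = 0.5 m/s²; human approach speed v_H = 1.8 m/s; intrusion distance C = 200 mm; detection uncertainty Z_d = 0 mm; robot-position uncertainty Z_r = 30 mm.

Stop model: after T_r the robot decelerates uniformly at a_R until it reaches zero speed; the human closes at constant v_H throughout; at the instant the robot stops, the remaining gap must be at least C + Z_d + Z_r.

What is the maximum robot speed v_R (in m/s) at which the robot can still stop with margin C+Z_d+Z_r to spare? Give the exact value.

v_R_max = 1/10 m/s = 0.1000 m/s

quadratic (1)·v² + (77/20)·v + (-79/200) = 0
  disc = (77/20)² − 4·(1)·(-79/200) = 6561/400 ; √disc = 81/20
  v_R = (−(77/20) + 81/20) / (2·(1)) = 1/10 m/s
check:
T_s = v_R/a_R = (1/10)/(1/2) = 0.2000 s
reaction-phase robot travel = 0.1000·0.2500 = 0.0250 m
braking distance = 0.1000²/(2·0.5000) = 0.0100 m
person approaches 1.8000·(0.2500+0.2000) = 0.8100 m
residual clearance needed = 0.2000+0.0000+0.0300 = 0.2300 m
sum ≈ 0.0250+0.0100+0.8100+0.2300 ≈ 1.0750 m = S ✓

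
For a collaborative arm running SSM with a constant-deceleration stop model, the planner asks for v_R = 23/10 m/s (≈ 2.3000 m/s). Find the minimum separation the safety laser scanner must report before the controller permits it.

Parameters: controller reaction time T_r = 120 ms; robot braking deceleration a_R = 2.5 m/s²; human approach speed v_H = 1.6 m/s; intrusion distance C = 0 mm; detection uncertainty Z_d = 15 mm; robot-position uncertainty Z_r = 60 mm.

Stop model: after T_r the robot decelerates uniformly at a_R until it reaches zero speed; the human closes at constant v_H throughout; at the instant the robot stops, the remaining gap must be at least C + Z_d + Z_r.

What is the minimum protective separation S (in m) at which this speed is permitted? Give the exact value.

S_min = 3073/1000 m = 3.0730 m

T_s = v_R/a_R = (23/10)/(5/2) = 0.9200 s
reaction-phase robot travel = 2.3000·0.1200 = 0.2760 m
braking distance = 2.3000²/(2·2.5000) = 1.0580 m
human closes 1.6000·1.0400 = 1.6640 m
residual clearance needed = 0.0000+0.0150+0.0600 = 0.0750 m
S_min ≈ 0.2760+1.0580+1.6640+0.0750  ⇒  S_min = 3073/1000 m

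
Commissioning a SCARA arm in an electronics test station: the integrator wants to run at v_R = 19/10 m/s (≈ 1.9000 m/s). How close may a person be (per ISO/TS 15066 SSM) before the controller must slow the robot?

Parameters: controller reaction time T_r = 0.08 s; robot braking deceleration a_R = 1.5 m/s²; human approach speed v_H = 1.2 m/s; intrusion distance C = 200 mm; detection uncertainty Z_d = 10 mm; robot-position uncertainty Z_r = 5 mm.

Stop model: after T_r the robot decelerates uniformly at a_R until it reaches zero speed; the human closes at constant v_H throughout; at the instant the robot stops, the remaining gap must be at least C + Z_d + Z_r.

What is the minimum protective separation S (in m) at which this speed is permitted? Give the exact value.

braking lasts T_s = (19/10)/(3/2) = 1.2667 s
robot in T_r: 1.9000·0.0800 = 0.1520 m
robot under decel: 1.9000²/(2·1.5000) = 1.2033 m
person approaches 1.2000·(0.0800+1.2667) = 1.6160 m
margins: 0.2000+0.0100+0.0050 = 0.2150 m
S_min ≈ 0.1520+1.2033+1.6160+0.2150  ⇒  S_min = 9559/3000 m

S_min = 9559/3000 m = 3.1863 m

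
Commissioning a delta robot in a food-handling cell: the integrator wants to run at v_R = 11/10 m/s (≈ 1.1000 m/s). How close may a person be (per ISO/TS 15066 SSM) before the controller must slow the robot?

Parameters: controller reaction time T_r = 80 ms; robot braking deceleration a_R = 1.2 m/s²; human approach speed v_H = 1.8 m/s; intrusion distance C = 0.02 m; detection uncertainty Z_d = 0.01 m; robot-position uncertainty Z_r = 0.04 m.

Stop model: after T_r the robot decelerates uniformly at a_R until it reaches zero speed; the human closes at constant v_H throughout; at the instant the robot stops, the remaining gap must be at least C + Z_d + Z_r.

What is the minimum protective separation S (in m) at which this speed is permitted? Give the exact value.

S_min = 14737/6000 m = 2.4562 m

T_s = v_R/a_R = (11/10)/(6/5) = 0.9167 s
robot in T_r: 1.1000·0.0800 = 0.0880 m
robot covers 1.1000·0.9167 − ½·1.2000·0.9167² = 0.5042 m while stopping
human over T_r+T_s: 1.8000·(0.0800+0.9167) = 1.7940 m
margins: 0.0200+0.0100+0.0400 = 0.0700 m
S_min ≈ 0.0880+0.5042+1.7940+0.0700  ⇒  S_min = 14737/6000 m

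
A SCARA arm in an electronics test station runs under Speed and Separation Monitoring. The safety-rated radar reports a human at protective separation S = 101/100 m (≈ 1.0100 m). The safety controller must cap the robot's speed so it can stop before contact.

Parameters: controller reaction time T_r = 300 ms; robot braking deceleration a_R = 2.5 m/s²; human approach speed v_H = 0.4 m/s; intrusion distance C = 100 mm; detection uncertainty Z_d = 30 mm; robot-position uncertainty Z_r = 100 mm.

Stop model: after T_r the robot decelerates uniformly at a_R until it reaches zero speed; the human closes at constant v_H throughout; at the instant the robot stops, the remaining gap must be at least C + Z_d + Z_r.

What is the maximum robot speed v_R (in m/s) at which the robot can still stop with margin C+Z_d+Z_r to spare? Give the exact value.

v_R_max = 1 m/s = 1.0000 m/s

quadratic (1/5)·v² + (23/50)·v + (-33/50) = 0
  disc = (23/50)² − 4·(1/5)·(-33/50) = 1849/2500 ; √disc = 43/50
  v_R = (−(23/50) + 43/50) / (2·(1/5)) = 1 m/s
check:
stop time T_s = 1/(5/2) = 0.4000 s
robot in T_r: 1.0000·0.3000 = 0.3000 m
robot under decel: 1.0000²/(2·2.5000) = 0.2000 m
human over T_r+T_s: 0.4000·(0.3000+0.4000) = 0.2800 m
margins: 0.1000+0.0300+0.1000 = 0.2300 m
sum ≈ 0.3000+0.2000+0.2800+0.2300 ≈ 1.0100 m = S ✓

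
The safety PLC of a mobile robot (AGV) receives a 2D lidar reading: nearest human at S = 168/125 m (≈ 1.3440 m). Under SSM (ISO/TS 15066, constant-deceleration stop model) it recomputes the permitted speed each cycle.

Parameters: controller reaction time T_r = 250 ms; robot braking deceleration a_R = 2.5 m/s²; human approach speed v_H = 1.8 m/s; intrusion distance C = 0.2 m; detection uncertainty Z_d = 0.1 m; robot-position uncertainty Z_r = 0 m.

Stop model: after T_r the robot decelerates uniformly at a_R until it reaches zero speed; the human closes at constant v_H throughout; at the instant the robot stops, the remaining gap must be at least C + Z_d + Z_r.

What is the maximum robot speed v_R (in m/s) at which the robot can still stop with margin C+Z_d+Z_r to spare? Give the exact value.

collect terms ⇒ (1/5)·v_R² + (97/100)·v_R + (-297/500) = 0
  disc = (97/100)² − 4·(1/5)·(-297/500) = 14161/10000 ; √disc = 119/100
  v_R = (−(97/100) + 119/100) / (2·(1/5)) = 11/20 m/s
check:
T_s = v_R/a_R = (11/20)/(5/2) = 0.2200 s
robot in T_r: 0.5500·0.2500 = 0.1375 m
braking distance = 0.5500²/(2·2.5000) = 0.0605 m
human closes 1.8000·0.4700 = 0.8460 m
C+Z_d+Z_r = 0.2000+0.1000+0.0000 = 0.3000 m
sum ≈ 0.1375+0.0605+0.8460+0.3000 ≈ 1.3440 m = S ✓

v_R_max = 11/20 m/s = 0.5500 m/s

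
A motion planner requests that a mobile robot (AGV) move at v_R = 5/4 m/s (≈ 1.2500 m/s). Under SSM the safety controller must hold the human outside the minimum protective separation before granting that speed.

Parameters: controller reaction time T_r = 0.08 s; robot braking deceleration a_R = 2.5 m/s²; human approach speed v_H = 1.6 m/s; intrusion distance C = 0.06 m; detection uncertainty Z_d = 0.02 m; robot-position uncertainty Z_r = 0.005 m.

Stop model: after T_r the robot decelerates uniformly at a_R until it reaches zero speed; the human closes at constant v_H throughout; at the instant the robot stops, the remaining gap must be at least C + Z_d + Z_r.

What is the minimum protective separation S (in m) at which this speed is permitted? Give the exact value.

S_min = 2851/2000 m = 1.4255 m

T_s = v_R/a_R = (5/4)/(5/2) = 0.5000 s
reaction-phase robot travel = 1.2500·0.0800 = 0.1000 m
braking distance = 1.2500²/(2·2.5000) = 0.3125 m
human over T_r+T_s: 1.6000·(0.0800+0.5000) = 0.9280 m
C+Z_d+Z_r = 0.0600+0.0200+0.0050 = 0.0850 m
S_min ≈ 0.1000+0.3125+0.9280+0.0850  ⇒  S_min = 2851/2000 m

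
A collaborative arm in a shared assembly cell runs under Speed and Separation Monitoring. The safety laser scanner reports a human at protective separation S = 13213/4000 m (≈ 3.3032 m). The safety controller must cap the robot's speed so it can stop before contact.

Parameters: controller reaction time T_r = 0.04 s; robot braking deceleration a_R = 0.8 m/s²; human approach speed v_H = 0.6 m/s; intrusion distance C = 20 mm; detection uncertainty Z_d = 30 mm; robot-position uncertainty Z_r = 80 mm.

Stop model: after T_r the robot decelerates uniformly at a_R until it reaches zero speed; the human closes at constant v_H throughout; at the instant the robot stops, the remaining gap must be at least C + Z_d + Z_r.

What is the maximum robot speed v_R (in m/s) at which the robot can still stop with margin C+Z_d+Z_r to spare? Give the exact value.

v_R_max = 17/10 m/s = 1.7000 m/s

quadratic (5/8)·v² + (79/100)·v + (-12597/4000) = 0
  disc = (79/100)² − 4·(5/8)·(-12597/4000) = 339889/40000 ; √disc = 583/200
  v_R = (−(79/100) + 583/200) / (2·(5/8)) = 17/10 m/s
check:
stop time T_s = (17/10)/(4/5) = 2.1250 s
robot covers v_R·T_r = 1.7000·0.0400 = 0.0680 m before braking
robot under decel: 1.7000²/(2·0.8000) = 1.8062 m
person approaches 0.6000·(0.0400+2.1250) = 1.2990 m
margins: 0.0200+0.0300+0.0800 = 0.1300 m
sum ≈ 0.0680+1.8062+1.2990+0.1300 ≈ 3.3032 m = S ✓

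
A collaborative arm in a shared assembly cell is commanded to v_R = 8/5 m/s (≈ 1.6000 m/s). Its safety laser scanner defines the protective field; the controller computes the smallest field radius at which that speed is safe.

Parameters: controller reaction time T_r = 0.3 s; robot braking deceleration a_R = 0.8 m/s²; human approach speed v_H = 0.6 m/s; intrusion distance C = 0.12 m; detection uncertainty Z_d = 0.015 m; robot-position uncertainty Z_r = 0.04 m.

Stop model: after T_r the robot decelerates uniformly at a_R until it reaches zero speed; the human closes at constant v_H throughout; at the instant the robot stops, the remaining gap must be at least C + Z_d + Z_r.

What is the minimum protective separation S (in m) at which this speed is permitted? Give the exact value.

braking lasts T_s = (8/5)/(4/5) = 2.0000 s
robot in T_r: 1.6000·0.3000 = 0.4800 m
robot covers 1.6000·2.0000 − ½·0.8000·2.0000² = 1.6000 m while stopping
person approaches 0.6000·(0.3000+2.0000) = 1.3800 m
C+Z_d+Z_r = 0.1200+0.0150+0.0400 = 0.1750 m
S_min ≈ 0.4800+1.6000+1.3800+0.1750  ⇒  S_min = 727/200 m

S_min = 727/200 m = 3.6350 m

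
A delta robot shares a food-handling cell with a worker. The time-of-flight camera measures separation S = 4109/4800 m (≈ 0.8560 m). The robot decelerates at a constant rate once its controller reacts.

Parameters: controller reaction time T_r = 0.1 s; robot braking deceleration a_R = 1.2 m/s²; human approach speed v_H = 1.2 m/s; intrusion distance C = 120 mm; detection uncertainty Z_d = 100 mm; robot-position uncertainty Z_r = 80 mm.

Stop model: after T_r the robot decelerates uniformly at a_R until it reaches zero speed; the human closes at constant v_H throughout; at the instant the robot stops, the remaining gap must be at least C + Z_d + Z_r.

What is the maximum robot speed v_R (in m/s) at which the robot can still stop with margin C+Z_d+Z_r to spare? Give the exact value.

v_R_max = 7/20 m/s = 0.3500 m/s

collect terms ⇒ (5/12)·v_R² + (11/10)·v_R + (-2093/4800) = 0
  disc = (11/10)² − 4·(5/12)·(-2093/4800) = 27889/14400 ; √disc = 167/120
  v_R = (−(11/10) + 167/120) / (2·(5/12)) = 7/20 m/s
check:
stop time T_s = (7/20)/(6/5) = 0.2917 s
robot covers v_R·T_r = 0.3500·0.1000 = 0.0350 m before braking
braking distance = 0.3500²/(2·1.2000) = 0.0510 m
human closes 1.2000·0.3917 = 0.4700 m
C+Z_d+Z_r = 0.1200+0.1000+0.0800 = 0.3000 m
sum ≈ 0.0350+0.0510+0.4700+0.3000 ≈ 0.8560 m = S ✓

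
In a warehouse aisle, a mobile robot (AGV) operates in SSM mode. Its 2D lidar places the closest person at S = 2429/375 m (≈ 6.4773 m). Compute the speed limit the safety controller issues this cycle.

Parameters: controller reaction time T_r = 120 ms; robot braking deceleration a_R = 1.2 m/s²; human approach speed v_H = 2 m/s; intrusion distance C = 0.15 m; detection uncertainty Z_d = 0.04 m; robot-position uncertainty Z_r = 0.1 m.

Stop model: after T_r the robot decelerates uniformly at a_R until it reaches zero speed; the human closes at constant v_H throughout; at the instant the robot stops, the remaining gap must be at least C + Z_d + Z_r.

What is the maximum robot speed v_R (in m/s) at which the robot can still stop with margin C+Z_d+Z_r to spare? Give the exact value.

quadratic (5/12)·v² + (134/75)·v + (-8921/1500) = 0
  disc = (134/75)² − 4·(5/12)·(-8921/1500) = 32761/2500 ; √disc = 181/50
  v_R = (−(134/75) + 181/50) / (2·(5/12)) = 11/5 m/s
check:
stop time T_s = (11/5)/(6/5) = 1.8333 s
robot in T_r: 2.2000·0.1200 = 0.2640 m
robot under decel: 2.2000²/(2·1.2000) = 2.0167 m
human closes 2.0000·1.9533 = 3.9067 m
residual clearance needed = 0.1500+0.0400+0.1000 = 0.2900 m
sum ≈ 0.2640+2.0167+3.9067+0.2900 ≈ 6.4773 m = S ✓

v_R_max = 11/5 m/s = 2.2000 m/s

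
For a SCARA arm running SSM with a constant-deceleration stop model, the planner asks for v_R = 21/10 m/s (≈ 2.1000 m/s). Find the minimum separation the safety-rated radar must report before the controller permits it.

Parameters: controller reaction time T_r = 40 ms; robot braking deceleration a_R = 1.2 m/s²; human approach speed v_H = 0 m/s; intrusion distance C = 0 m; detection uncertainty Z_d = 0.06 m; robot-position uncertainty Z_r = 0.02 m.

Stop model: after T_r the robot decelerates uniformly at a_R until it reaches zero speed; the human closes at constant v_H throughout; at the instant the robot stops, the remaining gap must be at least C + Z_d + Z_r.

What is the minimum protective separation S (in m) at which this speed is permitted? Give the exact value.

S_min = 4003/2000 m = 2.0015 m

stop time T_s = (21/10)/(6/5) = 1.7500 s
robot in T_r: 2.1000·0.0400 = 0.0840 m
robot under decel: 2.1000²/(2·1.2000) = 1.8375 m
human closes 0.0000·1.7900 = 0.0000 m
C+Z_d+Z_r = 0.0000+0.0600+0.0200 = 0.0800 m
S_min ≈ 0.0840+1.8375+0.0000+0.0800  ⇒  S_min = 4003/2000 m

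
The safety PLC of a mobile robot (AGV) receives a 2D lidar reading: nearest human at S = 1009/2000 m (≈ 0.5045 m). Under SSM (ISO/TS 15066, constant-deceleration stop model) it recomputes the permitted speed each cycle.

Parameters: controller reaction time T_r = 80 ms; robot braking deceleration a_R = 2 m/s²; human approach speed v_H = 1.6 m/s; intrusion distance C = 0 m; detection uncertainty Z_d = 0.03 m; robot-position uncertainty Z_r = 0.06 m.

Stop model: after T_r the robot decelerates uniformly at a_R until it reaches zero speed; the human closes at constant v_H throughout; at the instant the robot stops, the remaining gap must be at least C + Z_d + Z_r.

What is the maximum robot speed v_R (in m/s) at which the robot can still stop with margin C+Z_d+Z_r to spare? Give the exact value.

collect terms ⇒ (1/4)·v_R² + (22/25)·v_R + (-573/2000) = 0
  disc = (22/25)² − 4·(1/4)·(-573/2000) = 10609/10000 ; √disc = 103/100
  v_R = (−(22/25) + 103/100) / (2·(1/4)) = 3/10 m/s
check:
braking lasts T_s = (3/10)/2 = 0.1500 s
robot covers v_R·T_r = 0.3000·0.0800 = 0.0240 m before braking
robot under decel: 0.3000²/(2·2.0000) = 0.0225 m
human over T_r+T_s: 1.6000·(0.0800+0.1500) = 0.3680 m
margins: 0.0000+0.0300+0.0600 = 0.0900 m
sum ≈ 0.0240+0.0225+0.3680+0.0900 ≈ 0.5045 m = S ✓

v_R_max = 3/10 m/s = 0.3000 m/s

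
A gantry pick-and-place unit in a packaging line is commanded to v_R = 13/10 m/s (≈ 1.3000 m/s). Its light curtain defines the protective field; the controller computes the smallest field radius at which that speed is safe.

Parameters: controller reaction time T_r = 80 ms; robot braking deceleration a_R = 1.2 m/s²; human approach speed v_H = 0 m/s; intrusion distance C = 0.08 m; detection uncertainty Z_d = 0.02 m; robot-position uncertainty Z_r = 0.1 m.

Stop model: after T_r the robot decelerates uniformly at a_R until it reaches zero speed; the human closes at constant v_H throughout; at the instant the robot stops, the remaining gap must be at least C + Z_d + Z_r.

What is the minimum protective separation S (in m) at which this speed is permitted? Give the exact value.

braking lasts T_s = (13/10)/(6/5) = 1.0833 s
robot covers v_R·T_r = 1.3000·0.0800 = 0.1040 m before braking
robot covers 1.3000·1.0833 − ½·1.2000·1.0833² = 0.7042 m while stopping
person approaches 0.0000·(0.0800+1.0833) = 0.0000 m
residual clearance needed = 0.0800+0.0200+0.1000 = 0.2000 m
S_min ≈ 0.1040+0.7042+0.0000+0.2000  ⇒  S_min = 6049/6000 m

S_min = 6049/6000 m = 1.0082 m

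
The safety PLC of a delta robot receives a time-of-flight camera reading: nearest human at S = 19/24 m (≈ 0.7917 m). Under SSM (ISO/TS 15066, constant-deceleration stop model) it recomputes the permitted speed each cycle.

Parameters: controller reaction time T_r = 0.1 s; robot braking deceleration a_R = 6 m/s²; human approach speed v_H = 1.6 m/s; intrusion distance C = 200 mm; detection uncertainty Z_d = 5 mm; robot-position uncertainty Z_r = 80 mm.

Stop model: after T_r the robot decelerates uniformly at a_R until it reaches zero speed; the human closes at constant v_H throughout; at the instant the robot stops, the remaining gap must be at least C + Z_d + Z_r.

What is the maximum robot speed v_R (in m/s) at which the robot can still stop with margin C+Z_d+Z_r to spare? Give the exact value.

v_R_max = 4/5 m/s = 0.8000 m/s

quadratic (1/12)·v² + (11/30)·v + (-26/75) = 0
  disc = (11/30)² − 4·(1/12)·(-26/75) = 1/4 ; √disc = 1/2
  v_R = (−(11/30) + 1/2) / (2·(1/12)) = 4/5 m/s
check:
braking lasts T_s = (4/5)/6 = 0.1333 s
robot covers v_R·T_r = 0.8000·0.1000 = 0.0800 m before braking
braking distance = 0.8000²/(2·6.0000) = 0.0533 m
person approaches 1.6000·(0.1000+0.1333) = 0.3733 m
residual clearance needed = 0.2000+0.0050+0.0800 = 0.2850 m
sum ≈ 0.0800+0.0533+0.3733+0.2850 ≈ 0.7917 m = S ✓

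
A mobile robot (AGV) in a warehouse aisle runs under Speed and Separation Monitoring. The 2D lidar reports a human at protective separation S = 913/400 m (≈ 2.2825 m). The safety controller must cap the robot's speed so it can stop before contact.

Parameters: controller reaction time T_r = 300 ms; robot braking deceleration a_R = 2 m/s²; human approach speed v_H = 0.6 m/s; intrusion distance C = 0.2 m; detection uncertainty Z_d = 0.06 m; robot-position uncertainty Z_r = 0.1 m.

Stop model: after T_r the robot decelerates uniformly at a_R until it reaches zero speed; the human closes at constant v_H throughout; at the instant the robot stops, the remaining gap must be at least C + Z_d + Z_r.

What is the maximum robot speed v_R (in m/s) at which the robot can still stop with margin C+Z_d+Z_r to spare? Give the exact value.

collect terms ⇒ (1/4)·v_R² + (3/5)·v_R + (-697/400) = 0
  disc = (3/5)² − 4·(1/4)·(-697/400) = 841/400 ; √disc = 29/20
  v_R = (−(3/5) + 29/20) / (2·(1/4)) = 17/10 m/s
check:
T_s = v_R/a_R = (17/10)/2 = 0.8500 s
reaction-phase robot travel = 1.7000·0.3000 = 0.5100 m
braking distance = 1.7000²/(2·2.0000) = 0.7225 m
human over T_r+T_s: 0.6000·(0.3000+0.8500) = 0.6900 m
C+Z_d+Z_r = 0.2000+0.0600+0.1000 = 0.3600 m
sum ≈ 0.5100+0.7225+0.6900+0.3600 ≈ 2.2825 m = S ✓

v_R_max = 17/10 m/s = 1.7000 m/s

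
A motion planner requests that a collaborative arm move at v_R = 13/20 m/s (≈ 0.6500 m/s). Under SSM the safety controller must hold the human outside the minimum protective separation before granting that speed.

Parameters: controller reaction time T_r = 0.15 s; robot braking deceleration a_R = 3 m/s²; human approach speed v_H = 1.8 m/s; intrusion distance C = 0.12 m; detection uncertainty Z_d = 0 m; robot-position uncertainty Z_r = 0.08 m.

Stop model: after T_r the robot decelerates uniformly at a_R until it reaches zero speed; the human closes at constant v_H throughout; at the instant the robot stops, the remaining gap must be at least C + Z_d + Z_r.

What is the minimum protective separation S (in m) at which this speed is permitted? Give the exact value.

stop time T_s = (13/20)/3 = 0.2167 s
robot covers v_R·T_r = 0.6500·0.1500 = 0.0975 m before braking
braking distance = 0.6500²/(2·3.0000) = 0.0704 m
person approaches 1.8000·(0.1500+0.2167) = 0.6600 m
C+Z_d+Z_r = 0.1200+0.0000+0.0800 = 0.2000 m
S_min ≈ 0.0975+0.0704+0.6600+0.2000  ⇒  S_min = 2467/2400 m

S_min = 2467/2400 m = 1.0279 m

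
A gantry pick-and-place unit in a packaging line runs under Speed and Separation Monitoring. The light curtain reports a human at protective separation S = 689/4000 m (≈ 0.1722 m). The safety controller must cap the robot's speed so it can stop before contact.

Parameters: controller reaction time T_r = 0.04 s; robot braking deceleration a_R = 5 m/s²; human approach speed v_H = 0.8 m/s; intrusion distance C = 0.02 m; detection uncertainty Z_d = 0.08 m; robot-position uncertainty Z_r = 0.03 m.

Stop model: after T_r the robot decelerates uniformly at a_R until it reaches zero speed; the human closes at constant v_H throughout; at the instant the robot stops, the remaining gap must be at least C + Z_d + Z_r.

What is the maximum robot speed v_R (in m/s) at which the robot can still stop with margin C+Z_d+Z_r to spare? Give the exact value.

v_R_max = 1/20 m/s = 0.0500 m/s

quadratic (1/10)·v² + (1/5)·v + (-41/4000) = 0
  disc = (1/5)² − 4·(1/10)·(-41/4000) = 441/10000 ; √disc = 21/100
  v_R = (−(1/5) + 21/100) / (2·(1/10)) = 1/20 m/s
check:
stop time T_s = (1/20)/5 = 0.0100 s
robot covers v_R·T_r = 0.0500·0.0400 = 0.0020 m before braking
robot under decel: 0.0500²/(2·5.0000) = 0.0003 m
human closes 0.8000·0.0500 = 0.0400 m
residual clearance needed = 0.0200+0.0800+0.0300 = 0.1300 m
sum ≈ 0.0020+0.0003+0.0400+0.1300 ≈ 0.1722 m = S ✓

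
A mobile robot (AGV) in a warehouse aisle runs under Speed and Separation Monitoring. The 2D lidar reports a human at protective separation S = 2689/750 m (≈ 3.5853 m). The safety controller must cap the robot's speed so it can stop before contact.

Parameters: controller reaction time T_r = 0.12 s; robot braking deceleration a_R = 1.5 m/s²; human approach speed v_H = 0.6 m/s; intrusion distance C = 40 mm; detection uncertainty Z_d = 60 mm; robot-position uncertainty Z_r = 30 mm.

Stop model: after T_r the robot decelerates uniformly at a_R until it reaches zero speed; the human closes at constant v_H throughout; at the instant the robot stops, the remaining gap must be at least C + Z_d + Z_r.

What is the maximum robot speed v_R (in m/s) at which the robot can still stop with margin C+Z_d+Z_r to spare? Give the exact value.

v_R_max = 5/2 m/s = 2.5000 m/s

at the boundary: (1/3)·v² + (13/25)·v + (-203/60) = 0
  disc = (13/25)² − 4·(1/3)·(-203/60) = 26896/5625 ; √disc = 164/75
  v_R = (−(13/25) + 164/75) / (2·(1/3)) = 5/2 m/s
check:
T_s = v_R/a_R = (5/2)/(3/2) = 1.6667 s
robot covers v_R·T_r = 2.5000·0.1200 = 0.3000 m before braking
braking distance = 2.5000²/(2·1.5000) = 2.0833 m
human closes 0.6000·1.7867 = 1.0720 m
residual clearance needed = 0.0400+0.0600+0.0300 = 0.1300 m
sum ≈ 0.3000+2.0833+1.0720+0.1300 ≈ 3.5853 m = S ✓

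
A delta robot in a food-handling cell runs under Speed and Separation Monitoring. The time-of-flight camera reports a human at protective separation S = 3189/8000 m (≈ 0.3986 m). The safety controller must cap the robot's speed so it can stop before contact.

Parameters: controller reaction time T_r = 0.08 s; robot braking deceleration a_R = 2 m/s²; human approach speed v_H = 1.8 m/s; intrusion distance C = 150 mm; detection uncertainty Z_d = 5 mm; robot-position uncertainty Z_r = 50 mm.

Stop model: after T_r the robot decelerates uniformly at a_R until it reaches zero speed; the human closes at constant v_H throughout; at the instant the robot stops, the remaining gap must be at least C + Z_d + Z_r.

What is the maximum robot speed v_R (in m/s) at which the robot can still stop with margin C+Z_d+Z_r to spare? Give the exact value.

quadratic (1/4)·v² + (49/50)·v + (-397/8000) = 0
  disc = (49/50)² − 4·(1/4)·(-397/8000) = 40401/40000 ; √disc = 201/200
  v_R = (−(49/50) + 201/200) / (2·(1/4)) = 1/20 m/s
check:
T_s = v_R/a_R = (1/20)/2 = 0.0250 s
reaction-phase robot travel = 0.0500·0.0800 = 0.0040 m
braking distance = 0.0500²/(2·2.0000) = 0.0006 m
human over T_r+T_s: 1.8000·(0.0800+0.0250) = 0.1890 m
margins: 0.1500+0.0050+0.0500 = 0.2050 m
sum ≈ 0.0040+0.0006+0.1890+0.2050 ≈ 0.3986 m = S ✓

v_R_max = 1/20 m/s = 0.0500 m/s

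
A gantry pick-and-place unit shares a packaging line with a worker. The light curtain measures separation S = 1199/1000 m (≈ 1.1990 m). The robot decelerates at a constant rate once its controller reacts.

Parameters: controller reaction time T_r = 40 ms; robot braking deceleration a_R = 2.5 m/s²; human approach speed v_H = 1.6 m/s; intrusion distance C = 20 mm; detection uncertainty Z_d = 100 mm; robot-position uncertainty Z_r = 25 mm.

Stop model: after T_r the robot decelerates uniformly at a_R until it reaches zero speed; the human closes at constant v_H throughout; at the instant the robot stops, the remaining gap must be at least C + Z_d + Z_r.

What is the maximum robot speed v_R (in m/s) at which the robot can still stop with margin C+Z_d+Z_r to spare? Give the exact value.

collect terms ⇒ (1/5)·v_R² + (17/25)·v_R + (-99/100) = 0
  disc = (17/25)² − 4·(1/5)·(-99/100) = 784/625 ; √disc = 28/25
  v_R = (−(17/25) + 28/25) / (2·(1/5)) = 11/10 m/s
check:
stop time T_s = (11/10)/(5/2) = 0.4400 s
robot covers v_R·T_r = 1.1000·0.0400 = 0.0440 m before braking
robot under decel: 1.1000²/(2·2.5000) = 0.2420 m
human over T_r+T_s: 1.6000·(0.0400+0.4400) = 0.7680 m
margins: 0.0200+0.1000+0.0250 = 0.1450 m
sum ≈ 0.0440+0.2420+0.7680+0.1450 ≈ 1.1990 m = S ✓

v_R_max = 11/10 m/s = 1.1000 m/s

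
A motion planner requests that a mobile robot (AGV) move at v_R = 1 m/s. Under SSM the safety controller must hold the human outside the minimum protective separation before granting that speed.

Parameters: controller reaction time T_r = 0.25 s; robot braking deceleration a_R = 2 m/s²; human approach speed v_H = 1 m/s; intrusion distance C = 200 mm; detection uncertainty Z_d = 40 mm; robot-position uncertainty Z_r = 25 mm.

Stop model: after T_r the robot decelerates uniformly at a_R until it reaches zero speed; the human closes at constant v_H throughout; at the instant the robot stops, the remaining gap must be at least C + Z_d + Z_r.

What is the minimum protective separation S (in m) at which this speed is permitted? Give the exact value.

braking lasts T_s = 1/2 = 0.5000 s
reaction-phase robot travel = 1.0000·0.2500 = 0.2500 m
robot covers 1.0000·0.5000 − ½·2.0000·0.5000² = 0.2500 m while stopping
human over T_r+T_s: 1.0000·(0.2500+0.5000) = 0.7500 m
margins: 0.2000+0.0400+0.0250 = 0.2650 m
S_min ≈ 0.2500+0.2500+0.7500+0.2650  ⇒  S_min = 303/200 m

S_min = 303/200 m = 1.5150 m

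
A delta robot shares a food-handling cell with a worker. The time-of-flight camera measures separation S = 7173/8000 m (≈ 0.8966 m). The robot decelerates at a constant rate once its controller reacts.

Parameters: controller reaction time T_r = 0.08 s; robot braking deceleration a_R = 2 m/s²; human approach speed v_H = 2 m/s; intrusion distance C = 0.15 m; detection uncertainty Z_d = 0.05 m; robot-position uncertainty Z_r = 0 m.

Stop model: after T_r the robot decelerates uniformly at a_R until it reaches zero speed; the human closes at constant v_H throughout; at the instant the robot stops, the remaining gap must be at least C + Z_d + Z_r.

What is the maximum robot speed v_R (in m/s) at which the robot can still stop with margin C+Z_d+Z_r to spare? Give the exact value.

v_R_max = 9/20 m/s = 0.4500 m/s

collect terms ⇒ (1/4)·v_R² + (27/25)·v_R + (-4293/8000) = 0
  disc = (27/25)² − 4·(1/4)·(-4293/8000) = 68121/40000 ; √disc = 261/200
  v_R = (−(27/25) + 261/200) / (2·(1/4)) = 9/20 m/s
check:
T_s = v_R/a_R = (9/20)/2 = 0.2250 s
reaction-phase robot travel = 0.4500·0.0800 = 0.0360 m
robot covers 0.4500·0.2250 − ½·2.0000·0.2250² = 0.0506 m while stopping
person approaches 2.0000·(0.0800+0.2250) = 0.6100 m
C+Z_d+Z_r = 0.1500+0.0500+0.0000 = 0.2000 m
sum ≈ 0.0360+0.0506+0.6100+0.2000 ≈ 0.8966 m = S ✓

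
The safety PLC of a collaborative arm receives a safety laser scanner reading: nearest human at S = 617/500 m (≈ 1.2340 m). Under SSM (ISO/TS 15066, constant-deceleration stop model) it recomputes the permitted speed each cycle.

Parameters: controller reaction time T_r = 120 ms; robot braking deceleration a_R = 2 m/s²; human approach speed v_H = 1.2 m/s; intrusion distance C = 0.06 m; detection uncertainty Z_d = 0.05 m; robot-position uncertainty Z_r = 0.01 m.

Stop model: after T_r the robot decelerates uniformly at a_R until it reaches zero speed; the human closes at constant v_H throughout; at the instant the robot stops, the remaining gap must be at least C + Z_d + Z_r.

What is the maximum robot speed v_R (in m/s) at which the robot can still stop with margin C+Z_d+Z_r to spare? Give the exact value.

at the boundary: (1/4)·v² + (18/25)·v + (-97/100) = 0
  disc = (18/25)² − 4·(1/4)·(-97/100) = 3721/2500 ; √disc = 61/50
  v_R = (−(18/25) + 61/50) / (2·(1/4)) = 1 m/s
check:
braking lasts T_s = 1/2 = 0.5000 s
reaction-phase robot travel = 1.0000·0.1200 = 0.1200 m
robot covers 1.0000·0.5000 − ½·2.0000·0.5000² = 0.2500 m while stopping
person approaches 1.2000·(0.1200+0.5000) = 0.7440 m
residual clearance needed = 0.0600+0.0500+0.0100 = 0.1200 m
sum ≈ 0.1200+0.2500+0.7440+0.1200 ≈ 1.2340 m = S ✓

v_R_max = 1 m/s = 1.0000 m/s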